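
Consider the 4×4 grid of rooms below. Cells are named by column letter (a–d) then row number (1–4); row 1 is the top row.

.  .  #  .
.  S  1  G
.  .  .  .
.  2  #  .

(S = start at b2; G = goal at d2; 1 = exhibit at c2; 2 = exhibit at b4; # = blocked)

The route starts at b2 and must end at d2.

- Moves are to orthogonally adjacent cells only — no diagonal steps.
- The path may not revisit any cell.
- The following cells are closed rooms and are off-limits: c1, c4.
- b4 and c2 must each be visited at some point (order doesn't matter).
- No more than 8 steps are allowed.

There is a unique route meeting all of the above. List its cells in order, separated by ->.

b2 -> a2 -> a3 -> a4 -> b4 -> b3 -> c3 -> c2 -> d2

The 8-move cap with required stops at b4, c2 leaves no slack for detours.
Route from b2: left to a2, 2× down (reaching a4), right to b4, up to b3, right to c3, up to c2, right to d2 — 8 moves in all.
Check: all required cells visited; 8 ≤ 8 moves.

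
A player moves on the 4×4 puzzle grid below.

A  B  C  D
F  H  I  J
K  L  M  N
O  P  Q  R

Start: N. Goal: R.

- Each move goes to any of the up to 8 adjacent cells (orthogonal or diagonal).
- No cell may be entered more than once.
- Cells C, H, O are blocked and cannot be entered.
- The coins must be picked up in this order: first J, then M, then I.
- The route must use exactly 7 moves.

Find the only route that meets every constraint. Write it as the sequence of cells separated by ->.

N -> J -> M -> I -> L -> P -> Q -> R

The waypoints must appear in the order J, M, I, with no cell reused.
Route from N: up 1 to J, down-left 1 to M, up 1 to I, down-left 1 to L, down 1 to P, right 2 to R — 7 moves in all.
Check: order respected (J at step 1, M at step 2, I at step 3); 7 moves as required.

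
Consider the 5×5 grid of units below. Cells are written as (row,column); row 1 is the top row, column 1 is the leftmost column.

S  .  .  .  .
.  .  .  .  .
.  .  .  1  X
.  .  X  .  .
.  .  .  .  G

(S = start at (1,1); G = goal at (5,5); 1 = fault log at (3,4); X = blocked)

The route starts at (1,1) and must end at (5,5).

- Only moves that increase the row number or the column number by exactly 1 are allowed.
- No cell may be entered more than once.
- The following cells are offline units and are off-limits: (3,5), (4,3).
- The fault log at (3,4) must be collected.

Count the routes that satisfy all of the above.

20

A right/down-only route from (1,1) to (5,5) makes exactly 4 down-moves and 4 right-moves in some order.
With no other constraints that would be C(8,4) = 70 routes.
Split at (3,4) and multiply the segment counts (each segment already excludes blocked cells): (1,1)→(3,4): 10; (3,4)→(5,5): 2; product = 20.
That gives 20 routes.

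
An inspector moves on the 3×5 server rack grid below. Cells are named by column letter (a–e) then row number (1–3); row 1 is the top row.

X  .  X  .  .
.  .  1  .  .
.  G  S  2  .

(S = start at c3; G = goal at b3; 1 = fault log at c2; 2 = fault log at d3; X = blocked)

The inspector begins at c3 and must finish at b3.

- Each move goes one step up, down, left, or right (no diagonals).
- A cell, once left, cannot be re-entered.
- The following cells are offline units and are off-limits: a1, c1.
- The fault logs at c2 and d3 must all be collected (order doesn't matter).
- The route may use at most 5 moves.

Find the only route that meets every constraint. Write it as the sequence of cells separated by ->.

c3 -> d3 -> d2 -> c2 -> b2 -> b3

Any route must reach c2 and d3 and still end at b3 within 5 moves, so the order of the required stops is forced.
Route from c3: right 1 to d3, up 1 to d2, left 2 to b2, down 1 to b3 — 5 moves in all.
Check: all required cells visited; 5 ≤ 5 moves.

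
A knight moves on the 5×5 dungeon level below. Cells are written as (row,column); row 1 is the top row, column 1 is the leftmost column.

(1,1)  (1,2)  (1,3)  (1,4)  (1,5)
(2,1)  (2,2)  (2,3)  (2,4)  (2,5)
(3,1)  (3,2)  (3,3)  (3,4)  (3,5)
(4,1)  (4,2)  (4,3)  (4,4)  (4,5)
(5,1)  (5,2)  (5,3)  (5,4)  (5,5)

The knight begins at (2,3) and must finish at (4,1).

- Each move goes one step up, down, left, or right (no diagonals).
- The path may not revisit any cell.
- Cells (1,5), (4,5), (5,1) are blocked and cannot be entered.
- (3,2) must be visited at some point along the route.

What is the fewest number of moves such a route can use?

4

Any route passes through (3,2) somewhere between (2,3) and (4,1). Summing Manhattan distances along the two legs ((2,3) → (3,2) → (4,1)) gives a lower bound of 2 + 2 = 4 moves.
A route of 4 moves achieves this: (2,3) → (3,3) → (3,2) → (4,2) → (4,1).
Since 4 matches the lower bound, it is optimal.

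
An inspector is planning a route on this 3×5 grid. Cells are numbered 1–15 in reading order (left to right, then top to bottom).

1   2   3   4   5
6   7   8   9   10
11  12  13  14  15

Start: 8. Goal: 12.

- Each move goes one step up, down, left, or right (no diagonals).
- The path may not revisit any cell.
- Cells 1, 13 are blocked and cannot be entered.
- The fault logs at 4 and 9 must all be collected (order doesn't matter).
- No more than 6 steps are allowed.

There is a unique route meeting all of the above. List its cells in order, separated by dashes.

8 - 9 - 4 - 3 - 2 - 7 - 12

Any route must reach 4 and 9 and still end at 12 within 6 moves, so the order of the required stops is forced.
Route from 8: right to 9, up to 4, 2× left (reaching 2), 2× down (reaching 12) — 6 moves in all.
Check: all required cells visited; 6 ≤ 6 moves.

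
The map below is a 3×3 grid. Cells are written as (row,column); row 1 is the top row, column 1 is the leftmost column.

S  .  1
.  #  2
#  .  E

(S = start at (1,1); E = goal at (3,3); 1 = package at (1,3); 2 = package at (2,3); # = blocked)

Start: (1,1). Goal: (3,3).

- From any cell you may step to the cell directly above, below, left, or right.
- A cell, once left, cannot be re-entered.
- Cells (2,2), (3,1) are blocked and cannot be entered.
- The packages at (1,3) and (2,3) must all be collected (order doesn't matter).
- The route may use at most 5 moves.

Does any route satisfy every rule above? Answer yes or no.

yes

One route that works: (1,1) → (1,2) → (1,3) → (2,3) → (3,3).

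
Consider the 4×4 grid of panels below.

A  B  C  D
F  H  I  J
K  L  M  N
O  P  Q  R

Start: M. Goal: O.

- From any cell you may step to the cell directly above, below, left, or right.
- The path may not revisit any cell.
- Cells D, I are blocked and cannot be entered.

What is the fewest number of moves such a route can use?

The Manhattan distance from M to O is |3−4| + |3−1| = 3, so at least 3 moves are needed.
A route of 3 moves achieves this: M → Q → P → O.
Since 3 matches the lower bound, it is optimal.

3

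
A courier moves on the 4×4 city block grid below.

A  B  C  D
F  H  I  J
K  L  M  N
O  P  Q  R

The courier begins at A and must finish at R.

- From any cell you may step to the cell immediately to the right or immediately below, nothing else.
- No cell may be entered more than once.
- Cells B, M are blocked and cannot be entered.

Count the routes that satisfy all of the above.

A right/down-only route from A to R makes exactly 3 down-moves and 3 right-moves in some order.
With no other constraints that would be C(6,3) = 20 routes.
Subtract routes through each blocked cell (inclusion–exclusion for overlaps): − through B: 10 − through M: 12 + through B&M: 6 → 4.
That gives 4 routes.

4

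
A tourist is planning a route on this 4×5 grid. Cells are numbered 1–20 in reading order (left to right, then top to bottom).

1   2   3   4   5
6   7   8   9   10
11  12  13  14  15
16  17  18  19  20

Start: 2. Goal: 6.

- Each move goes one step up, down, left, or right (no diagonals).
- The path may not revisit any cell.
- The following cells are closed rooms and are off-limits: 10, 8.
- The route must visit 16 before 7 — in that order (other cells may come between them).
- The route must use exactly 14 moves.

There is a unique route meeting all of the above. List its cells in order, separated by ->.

The waypoints must appear in the order 16, 7, with no cell reused.
Route from 2: right 2 to 4, down 2 to 14, right 1 to 15, down 1 to 20, left 4 to 16, up 1 to 11, right 1 to 12, up 1 to 7, left 1 to 6 — 14 moves in all.
Check: order respected (16 at step 10, 7 at step 13); 14 moves as required.

2 -> 3 -> 4 -> 9 -> 14 -> 15 -> 20 -> 19 -> 18 -> 17 -> 16 -> 11 -> 12 -> 7 -> 6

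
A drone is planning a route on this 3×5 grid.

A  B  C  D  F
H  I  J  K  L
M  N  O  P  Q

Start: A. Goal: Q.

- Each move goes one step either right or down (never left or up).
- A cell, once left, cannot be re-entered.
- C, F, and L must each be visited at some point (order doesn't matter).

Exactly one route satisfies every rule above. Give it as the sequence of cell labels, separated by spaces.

A B C D F L Q

Moves only go right or down, so the column and row indices never decrease.
Route from A: 4× right (reaching F), 2× down (reaching Q) — 6 moves in all.
Check: all required cells visited.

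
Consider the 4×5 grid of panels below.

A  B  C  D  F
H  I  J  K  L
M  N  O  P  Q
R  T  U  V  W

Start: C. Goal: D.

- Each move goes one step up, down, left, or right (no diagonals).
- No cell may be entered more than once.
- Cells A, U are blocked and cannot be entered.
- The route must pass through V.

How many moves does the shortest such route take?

9

Any route passes through V somewhere between C and D. Summing Manhattan distances along the two legs (C → V → D) gives a lower bound of 4 + 3 = 7 moves.
The shortest route satisfying every rule uses 9 moves: C → J → O → P → V → W → Q → L → F → D.
The no-revisit rule (legs can't share cells) pushes the minimum above the 7-move bound; an exhaustive check rules out every length from 7 to 8, leaving 9 as the minimum.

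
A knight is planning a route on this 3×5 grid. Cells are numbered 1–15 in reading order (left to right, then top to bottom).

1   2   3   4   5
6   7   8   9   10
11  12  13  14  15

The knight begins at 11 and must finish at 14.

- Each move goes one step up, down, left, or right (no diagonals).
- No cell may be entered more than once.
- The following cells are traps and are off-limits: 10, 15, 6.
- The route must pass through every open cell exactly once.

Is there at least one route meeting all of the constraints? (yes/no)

no

Cell 1 has only one open neighbour but is neither the start nor the goal, so a Hamiltonian route would have to both enter and leave it through the same neighbour — impossible without revisiting.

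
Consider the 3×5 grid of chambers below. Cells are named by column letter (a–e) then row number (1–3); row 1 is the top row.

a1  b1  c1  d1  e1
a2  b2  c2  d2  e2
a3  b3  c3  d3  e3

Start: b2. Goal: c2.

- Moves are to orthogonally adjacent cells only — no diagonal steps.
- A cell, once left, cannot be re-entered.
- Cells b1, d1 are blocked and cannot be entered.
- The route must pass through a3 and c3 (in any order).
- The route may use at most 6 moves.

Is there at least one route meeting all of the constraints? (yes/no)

One route that works: b2 → a2 → a3 → b3 → c3 → c2.

yes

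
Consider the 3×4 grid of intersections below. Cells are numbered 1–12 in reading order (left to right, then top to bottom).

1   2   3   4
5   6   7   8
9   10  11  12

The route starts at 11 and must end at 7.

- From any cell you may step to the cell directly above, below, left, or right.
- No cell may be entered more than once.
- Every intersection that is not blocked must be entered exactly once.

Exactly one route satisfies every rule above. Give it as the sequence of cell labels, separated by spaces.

11 12 8 4 3 2 1 5 9 10 6 7

Need to visit all 12 open cells exactly once, starting at 11 and ending at 7.
Route from 11: right to 12, 2× up (reaching 4), 3× left (reaching 1), 2× down (reaching 9), right to 10, up to 6, right to 7 — 11 moves in all.
Check: all 12 open cells covered.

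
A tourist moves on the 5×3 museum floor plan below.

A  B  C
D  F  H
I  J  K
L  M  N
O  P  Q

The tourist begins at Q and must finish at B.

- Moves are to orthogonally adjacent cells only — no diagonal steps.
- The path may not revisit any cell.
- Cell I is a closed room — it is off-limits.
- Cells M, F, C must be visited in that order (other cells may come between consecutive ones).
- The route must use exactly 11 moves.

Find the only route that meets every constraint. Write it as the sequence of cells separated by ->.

The waypoints must appear in the order M, F, C, with no cell reused.
Route from Q: 2× left (reaching O), up to L, 2× right (reaching N), up to K, left to J, up to F, right to H, up to C, left to B — 11 moves in all.
Check: order respected (M at step 4, F at step 8, C at step 10); 11 moves as required.

Q -> P -> O -> L -> M -> N -> K -> J -> F -> H -> C -> B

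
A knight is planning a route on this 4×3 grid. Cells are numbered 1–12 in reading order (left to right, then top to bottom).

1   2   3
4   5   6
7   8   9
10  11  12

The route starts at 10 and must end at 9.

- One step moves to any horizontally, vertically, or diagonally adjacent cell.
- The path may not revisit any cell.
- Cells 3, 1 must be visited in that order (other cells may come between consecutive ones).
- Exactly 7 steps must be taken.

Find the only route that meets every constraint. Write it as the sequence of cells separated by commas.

The waypoints must appear in the order 3, 1, with no cell reused.
Route from 10: up-right 2 to 6, up 1 to 3, left 2 to 1, down-right 2 to 9 — 7 moves in all.
Check: order respected (3 at step 3, 1 at step 5); 7 moves as required.

10, 8, 6, 3, 2, 1, 5, 9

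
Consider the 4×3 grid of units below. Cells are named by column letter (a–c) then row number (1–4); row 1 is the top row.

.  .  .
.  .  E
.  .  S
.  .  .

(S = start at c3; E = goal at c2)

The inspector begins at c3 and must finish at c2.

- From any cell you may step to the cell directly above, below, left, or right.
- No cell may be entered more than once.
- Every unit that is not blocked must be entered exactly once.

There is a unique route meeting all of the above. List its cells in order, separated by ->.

c3 -> c4 -> b4 -> a4 -> a3 -> b3 -> b2 -> a2 -> a1 -> b1 -> c1 -> c2

Need to visit all 12 open cells exactly once, starting at c3 and ending at c2.
Route from c3: down 1 to c4, left 2 to a4, up 1 to a3, right 1 to b3, up 1 to b2, left 1 to a2, up 1 to a1, right 2 to c1, down 1 to c2 — 11 moves in all.
Check: all 12 open cells covered.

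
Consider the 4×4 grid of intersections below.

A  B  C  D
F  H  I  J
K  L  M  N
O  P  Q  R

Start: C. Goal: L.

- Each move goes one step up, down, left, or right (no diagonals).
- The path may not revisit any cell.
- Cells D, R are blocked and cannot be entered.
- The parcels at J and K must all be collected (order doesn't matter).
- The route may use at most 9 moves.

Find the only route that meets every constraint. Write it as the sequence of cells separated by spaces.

C I J N M Q P O K L

The budget equals the shortest possible length, so every move has to be on a shortest route through the required cells.
Route from C: down 1 to I, right 1 to J, down 1 to N, left 1 to M, down 1 to Q, left 2 to O, up 1 to K, right 1 to L — 9 moves in all.
Check: all required cells visited; 9 ≤ 9 moves.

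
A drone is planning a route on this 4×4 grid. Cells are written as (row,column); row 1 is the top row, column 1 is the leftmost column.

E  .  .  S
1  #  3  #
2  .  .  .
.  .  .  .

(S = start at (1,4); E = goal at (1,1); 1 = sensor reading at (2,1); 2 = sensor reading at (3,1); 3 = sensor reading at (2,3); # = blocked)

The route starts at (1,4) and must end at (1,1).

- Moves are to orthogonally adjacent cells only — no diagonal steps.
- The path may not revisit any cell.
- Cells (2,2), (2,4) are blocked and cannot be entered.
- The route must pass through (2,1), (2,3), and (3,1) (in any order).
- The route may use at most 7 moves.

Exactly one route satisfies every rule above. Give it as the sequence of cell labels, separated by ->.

(1,4) -> (1,3) -> (2,3) -> (3,3) -> (3,2) -> (3,1) -> (2,1) -> (1,1)

The budget equals the shortest possible length, so every move has to be on a shortest route through the required cells.
Route from (1,4): left 1 to (1,3), down 2 to (3,3), left 2 to (3,1), up 2 to (1,1) — 7 moves in all.
Check: all required cells visited; 7 ≤ 7 moves.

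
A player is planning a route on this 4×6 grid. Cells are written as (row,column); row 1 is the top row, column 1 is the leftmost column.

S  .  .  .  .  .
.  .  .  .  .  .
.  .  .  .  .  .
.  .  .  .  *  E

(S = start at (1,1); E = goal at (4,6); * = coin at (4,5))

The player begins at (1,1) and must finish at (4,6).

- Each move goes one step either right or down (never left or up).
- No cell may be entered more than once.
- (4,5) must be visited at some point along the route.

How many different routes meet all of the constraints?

A right/down-only route from (1,1) to (4,6) makes exactly 3 down-moves and 5 right-moves in some order.
With no other constraints that would be C(8,3) = 56 routes.
Split at (4,5) and multiply the segment counts: (1,1)→(4,5): 35; (4,5)→(4,6): 1; product = 35.
That gives 35 routes.

35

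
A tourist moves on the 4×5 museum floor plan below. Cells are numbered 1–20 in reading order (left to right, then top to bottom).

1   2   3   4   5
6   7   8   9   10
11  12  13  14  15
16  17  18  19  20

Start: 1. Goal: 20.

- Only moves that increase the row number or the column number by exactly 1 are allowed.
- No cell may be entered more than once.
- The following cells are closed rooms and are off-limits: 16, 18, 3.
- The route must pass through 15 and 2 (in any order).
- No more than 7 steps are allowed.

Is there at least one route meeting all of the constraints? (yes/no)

yes

One route that works: 1 → 2 → 7 → 12 → 13 → 14 → 15 → 20.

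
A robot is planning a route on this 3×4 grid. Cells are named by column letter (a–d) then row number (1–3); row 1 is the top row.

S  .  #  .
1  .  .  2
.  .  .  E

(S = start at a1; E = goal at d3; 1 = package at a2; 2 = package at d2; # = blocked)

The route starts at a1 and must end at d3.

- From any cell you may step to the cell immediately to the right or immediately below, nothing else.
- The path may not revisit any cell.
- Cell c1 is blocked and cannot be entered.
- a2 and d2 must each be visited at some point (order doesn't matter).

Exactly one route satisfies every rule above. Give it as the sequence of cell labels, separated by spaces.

a1 a2 b2 c2 d2 d3

Moves only go right or down, so the column and row indices never decrease.
Route from a1: down 1 to a2, right 3 to d2, down 1 to d3 — 5 moves in all.
Check: all required cells visited.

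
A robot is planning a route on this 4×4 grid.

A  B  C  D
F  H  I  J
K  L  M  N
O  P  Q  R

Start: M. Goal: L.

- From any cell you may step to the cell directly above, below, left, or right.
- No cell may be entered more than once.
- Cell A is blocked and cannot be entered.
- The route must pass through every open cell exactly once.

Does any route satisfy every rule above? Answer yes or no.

no

Colour the cells like a checkerboard: each orthogonal step flips colour, so a Hamiltonian route alternates colours. Here there are 7 cells of one colour and 8 of the other, with start on the opposite colour to the goal — the counts and endpoints can't be arranged into an alternating sequence of length 15, so no Hamiltonian route exists.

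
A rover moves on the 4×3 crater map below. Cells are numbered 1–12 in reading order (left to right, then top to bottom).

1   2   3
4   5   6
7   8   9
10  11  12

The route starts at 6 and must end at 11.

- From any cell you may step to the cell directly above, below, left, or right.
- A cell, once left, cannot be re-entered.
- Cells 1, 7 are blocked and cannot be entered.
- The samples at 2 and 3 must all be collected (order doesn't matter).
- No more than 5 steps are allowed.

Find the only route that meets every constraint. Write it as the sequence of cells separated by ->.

6 -> 3 -> 2 -> 5 -> 8 -> 11

The budget equals the shortest possible length, so every move has to be on a shortest route through the required cells.
Route from 6: up 1 to 3, left 1 to 2, down 3 to 11 — 5 moves in all.
Check: all required cells visited; 5 ≤ 5 moves.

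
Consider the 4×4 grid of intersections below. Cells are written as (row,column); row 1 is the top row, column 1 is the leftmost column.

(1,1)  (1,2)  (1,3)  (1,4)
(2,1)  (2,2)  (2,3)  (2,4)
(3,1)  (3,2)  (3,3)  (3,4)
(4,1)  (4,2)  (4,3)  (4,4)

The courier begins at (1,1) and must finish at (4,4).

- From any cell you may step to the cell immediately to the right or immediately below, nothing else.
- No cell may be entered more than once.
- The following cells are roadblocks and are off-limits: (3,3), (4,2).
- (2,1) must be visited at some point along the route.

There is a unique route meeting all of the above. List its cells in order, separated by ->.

Moves only go right or down, so the column and row indices never decrease.
Route from (1,1): down 1 to (2,1), right 3 to (2,4), down 2 to (4,4) — 6 moves in all.
Check: all required cells visited.

(1,1) -> (2,1) -> (2,2) -> (2,3) -> (2,4) -> (3,4) -> (4,4)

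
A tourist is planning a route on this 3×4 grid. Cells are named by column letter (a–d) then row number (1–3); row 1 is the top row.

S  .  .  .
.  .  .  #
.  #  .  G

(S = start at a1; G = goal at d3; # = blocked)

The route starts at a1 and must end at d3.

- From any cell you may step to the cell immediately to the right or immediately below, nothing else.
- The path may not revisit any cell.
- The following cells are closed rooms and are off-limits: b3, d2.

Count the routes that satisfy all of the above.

3

A right/down-only route from a1 to d3 makes exactly 2 down-moves and 3 right-moves in some order.
With no other constraints that would be C(5,2) = 10 routes.
Subtract routes through each blocked cell (inclusion–exclusion for overlaps): − through d2: 4 − through b3: 3 → 3.
That gives 3 routes.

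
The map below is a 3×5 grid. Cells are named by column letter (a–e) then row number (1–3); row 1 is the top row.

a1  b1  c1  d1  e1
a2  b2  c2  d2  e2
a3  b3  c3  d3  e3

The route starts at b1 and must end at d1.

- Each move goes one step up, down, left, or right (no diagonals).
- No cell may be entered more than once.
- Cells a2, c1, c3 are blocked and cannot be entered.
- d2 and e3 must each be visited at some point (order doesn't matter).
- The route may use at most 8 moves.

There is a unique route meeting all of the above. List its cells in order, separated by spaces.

b1 b2 c2 d2 d3 e3 e2 e1 d1

The 8-move cap with required stops at d2, e3 leaves no slack for detours.
Route from b1: down 1 to b2, right 2 to d2, down 1 to d3, right 1 to e3, up 2 to e1, left 1 to d1 — 8 moves in all.
Check: all required cells visited; 8 ≤ 8 moves.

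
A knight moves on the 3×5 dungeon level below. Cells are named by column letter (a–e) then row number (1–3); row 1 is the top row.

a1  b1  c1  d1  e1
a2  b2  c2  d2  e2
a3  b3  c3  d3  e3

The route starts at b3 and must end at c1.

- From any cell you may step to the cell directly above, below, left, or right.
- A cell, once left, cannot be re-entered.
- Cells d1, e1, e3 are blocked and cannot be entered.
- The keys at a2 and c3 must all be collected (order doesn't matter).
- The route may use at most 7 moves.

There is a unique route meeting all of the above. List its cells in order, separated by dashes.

b3 - c3 - c2 - b2 - a2 - a1 - b1 - c1

Any route must reach a2 and c3 and still end at c1 within 7 moves, so the order of the required stops is forced.
Route from b3: right 1 to c3, up 1 to c2, left 2 to a2, up 1 to a1, right 2 to c1 — 7 moves in all.
Check: all required cells visited; 7 ≤ 7 moves.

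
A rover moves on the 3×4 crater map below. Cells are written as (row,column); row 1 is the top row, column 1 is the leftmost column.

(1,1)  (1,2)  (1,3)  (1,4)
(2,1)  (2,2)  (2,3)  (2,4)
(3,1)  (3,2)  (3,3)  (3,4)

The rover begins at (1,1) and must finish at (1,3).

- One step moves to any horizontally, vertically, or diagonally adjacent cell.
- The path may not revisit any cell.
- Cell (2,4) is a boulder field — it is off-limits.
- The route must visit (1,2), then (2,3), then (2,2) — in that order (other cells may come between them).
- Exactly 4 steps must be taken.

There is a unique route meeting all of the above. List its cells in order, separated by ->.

The waypoints must appear in the order (1,2), (2,3), (2,2), with no cell reused.
Route from (1,1): right 1 to (1,2), down-right 1 to (2,3), left 1 to (2,2), up-right 1 to (1,3) — 4 moves in all.
Check: order respected ((1,2) at step 1, (2,3) at step 2, (2,2) at step 3); 4 moves as required.

(1,1) -> (1,2) -> (2,3) -> (2,2) -> (1,3)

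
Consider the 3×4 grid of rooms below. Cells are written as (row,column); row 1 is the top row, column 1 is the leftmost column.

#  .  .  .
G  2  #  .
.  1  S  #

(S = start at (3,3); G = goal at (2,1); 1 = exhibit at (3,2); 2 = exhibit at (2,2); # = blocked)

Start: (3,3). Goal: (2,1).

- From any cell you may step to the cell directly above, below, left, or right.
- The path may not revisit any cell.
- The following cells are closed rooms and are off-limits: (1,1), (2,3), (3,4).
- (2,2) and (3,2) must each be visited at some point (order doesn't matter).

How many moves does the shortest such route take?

Any route passes through (2,2) and (3,2) in some order between (3,3) and (2,1). Summing Manhattan distances along each leg and taking the cheapest ordering ((3,3) → (3,2) → (2,2) → (2,1)) gives a lower bound of 1 + 1 + 1 = 3 moves.
A route of 3 moves achieves this: (3,3) → (3,2) → (2,2) → (2,1).
Since 3 matches the lower bound, it is optimal.

3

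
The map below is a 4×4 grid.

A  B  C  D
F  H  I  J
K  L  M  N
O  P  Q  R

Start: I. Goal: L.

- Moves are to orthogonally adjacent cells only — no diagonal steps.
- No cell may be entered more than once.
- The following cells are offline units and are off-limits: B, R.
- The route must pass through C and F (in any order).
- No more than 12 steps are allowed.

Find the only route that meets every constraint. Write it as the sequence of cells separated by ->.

Any route must reach C and F and still end at L within 12 moves, so the order of the required stops is forced.
Route from I: up 1 to C, right 1 to D, down 2 to N, left 1 to M, down 1 to Q, left 2 to O, up 2 to F, right 1 to H, down 1 to L — 12 moves in all.
Check: all required cells visited; 12 ≤ 12 moves.

I -> C -> D -> J -> N -> M -> Q -> P -> O -> K -> F -> H -> L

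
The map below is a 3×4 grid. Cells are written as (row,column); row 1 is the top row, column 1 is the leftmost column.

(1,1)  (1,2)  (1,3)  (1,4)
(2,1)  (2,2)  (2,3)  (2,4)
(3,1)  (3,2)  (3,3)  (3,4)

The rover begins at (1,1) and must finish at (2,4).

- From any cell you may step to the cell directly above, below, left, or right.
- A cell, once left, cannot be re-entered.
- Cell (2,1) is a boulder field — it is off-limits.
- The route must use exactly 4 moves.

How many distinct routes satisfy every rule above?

3

Need simple routes of exactly 4 moves from (1,1) to (2,4) (Manhattan distance 4, so 0 moves are spent on a detour and 0 undoing it).
Enumerating: (1,1) (1,2) (2,2) (2,3) (2,4) | (1,1) (1,2) (1,3) (2,3) (2,4) | (1,1) (1,2) (1,3) (1,4) (2,4).
That gives 3 routes.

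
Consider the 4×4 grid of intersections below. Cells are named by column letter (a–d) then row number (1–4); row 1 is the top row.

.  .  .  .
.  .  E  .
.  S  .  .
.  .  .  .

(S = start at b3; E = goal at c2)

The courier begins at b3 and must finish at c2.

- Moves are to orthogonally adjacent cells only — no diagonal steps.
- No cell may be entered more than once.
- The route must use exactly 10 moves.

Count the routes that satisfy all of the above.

20

Need simple routes of exactly 10 moves from b3 to c2 (Manhattan distance 2, so 4 moves are spent on a detour and 4 undoing it).
Branch systematically from the start, pruning whenever the remaining move budget drops below the Manhattan distance to c2 or differs from it in parity. Grouping the completions by first move — via b2: 6; via b4: 4; via a3: 4; via c3: 6 — and summing: 6 + 4 + 4 + 6 = 20.
That gives 20 routes.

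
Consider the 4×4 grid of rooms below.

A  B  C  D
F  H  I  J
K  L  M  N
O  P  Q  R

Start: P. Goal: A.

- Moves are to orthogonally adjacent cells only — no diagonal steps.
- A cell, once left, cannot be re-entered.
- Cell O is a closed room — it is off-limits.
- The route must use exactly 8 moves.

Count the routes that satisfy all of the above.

27

Need simple routes of exactly 8 moves from P to A (Manhattan distance 4, so 2 moves are spent on a detour and 2 undoing it).
Branch systematically from the start, pruning whenever the remaining move budget drops below the Manhattan distance to A or differs from it in parity. Grouping the completions by first move — via L: 8; via Q: 19 — and summing: 8 + 19 = 27.
That gives 27 routes.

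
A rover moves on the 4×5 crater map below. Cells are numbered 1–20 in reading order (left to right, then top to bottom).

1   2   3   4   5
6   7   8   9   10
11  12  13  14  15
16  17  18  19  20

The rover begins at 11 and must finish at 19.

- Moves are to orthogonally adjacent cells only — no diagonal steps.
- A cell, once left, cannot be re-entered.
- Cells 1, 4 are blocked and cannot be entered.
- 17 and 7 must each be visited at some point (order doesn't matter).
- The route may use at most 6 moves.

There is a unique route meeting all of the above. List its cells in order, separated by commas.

Any route must reach 17 and 7 and still end at 19 within 6 moves, so the order of the required stops is forced.
Route from 11: up 1 to 6, right 1 to 7, down 2 to 17, right 2 to 19 — 6 moves in all.
Check: all required cells visited; 6 ≤ 6 moves.

11, 6, 7, 12, 17, 18, 19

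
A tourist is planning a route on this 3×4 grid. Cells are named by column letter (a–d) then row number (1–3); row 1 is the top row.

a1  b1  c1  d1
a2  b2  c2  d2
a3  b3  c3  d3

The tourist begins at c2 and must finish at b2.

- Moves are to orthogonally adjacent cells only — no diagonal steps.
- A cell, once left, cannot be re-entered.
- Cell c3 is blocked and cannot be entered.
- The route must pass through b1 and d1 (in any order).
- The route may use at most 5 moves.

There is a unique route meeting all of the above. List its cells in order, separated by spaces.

The budget equals the shortest possible length, so every move has to be on a shortest route through the required cells.
Route from c2: right 1 to d2, up 1 to d1, left 2 to b1, down 1 to b2 — 5 moves in all.
Check: all required cells visited; 5 ≤ 5 moves.

c2 d2 d1 c1 b1 b2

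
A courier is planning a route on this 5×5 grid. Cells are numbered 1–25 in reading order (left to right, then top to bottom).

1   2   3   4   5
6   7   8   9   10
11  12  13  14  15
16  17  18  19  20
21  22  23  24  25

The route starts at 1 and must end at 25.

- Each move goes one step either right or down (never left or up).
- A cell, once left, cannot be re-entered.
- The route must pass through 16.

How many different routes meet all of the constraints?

5

A right/down-only route from 1 to 25 makes exactly 4 down-moves and 4 right-moves in some order.
With no other constraints that would be C(8,4) = 70 routes.
Split at 16 and multiply the segment counts: 1→16: 1; 16→25: 5; product = 5.
That gives 5 routes.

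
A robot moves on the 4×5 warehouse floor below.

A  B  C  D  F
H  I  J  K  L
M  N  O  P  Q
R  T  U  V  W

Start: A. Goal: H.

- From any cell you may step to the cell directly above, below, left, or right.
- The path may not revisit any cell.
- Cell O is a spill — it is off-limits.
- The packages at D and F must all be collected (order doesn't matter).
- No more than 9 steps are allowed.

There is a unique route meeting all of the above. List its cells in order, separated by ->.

The budget equals the shortest possible length, so every move has to be on a shortest route through the required cells.
Route from A: 4× right (reaching F), down to L, 4× left (reaching H) — 9 moves in all.
Check: all required cells visited; 9 ≤ 9 moves.

A -> B -> C -> D -> F -> L -> K -> J -> I -> H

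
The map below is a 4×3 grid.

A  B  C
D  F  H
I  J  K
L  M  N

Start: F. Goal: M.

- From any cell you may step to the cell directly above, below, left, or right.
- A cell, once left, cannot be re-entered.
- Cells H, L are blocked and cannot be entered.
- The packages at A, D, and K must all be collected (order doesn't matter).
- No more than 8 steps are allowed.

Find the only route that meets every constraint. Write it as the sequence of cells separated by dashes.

F - B - A - D - I - J - K - N - M

Any route must reach A, D, and K and still end at M within 8 moves, so the order of the required stops is forced.
Route from F: up to B, left to A, 2× down (reaching I), 2× right (reaching K), down to N, left to M — 8 moves in all.
Check: all required cells visited; 8 ≤ 8 moves.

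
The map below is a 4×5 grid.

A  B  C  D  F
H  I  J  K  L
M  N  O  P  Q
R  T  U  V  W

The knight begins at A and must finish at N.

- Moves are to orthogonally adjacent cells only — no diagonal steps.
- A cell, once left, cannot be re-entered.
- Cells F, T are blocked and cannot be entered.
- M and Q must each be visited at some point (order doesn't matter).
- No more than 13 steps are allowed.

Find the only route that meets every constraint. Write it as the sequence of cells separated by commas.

A, B, C, D, K, L, Q, P, O, J, I, H, M, N

Any route must reach M and Q and still end at N within 13 moves, so the order of the required stops is forced.
Route from A: right 3 to D, down 1 to K, right 1 to L, down 1 to Q, left 2 to O, up 1 to J, left 2 to H, down 1 to M, right 1 to N — 13 moves in all.
Check: all required cells visited; 13 ≤ 13 moves.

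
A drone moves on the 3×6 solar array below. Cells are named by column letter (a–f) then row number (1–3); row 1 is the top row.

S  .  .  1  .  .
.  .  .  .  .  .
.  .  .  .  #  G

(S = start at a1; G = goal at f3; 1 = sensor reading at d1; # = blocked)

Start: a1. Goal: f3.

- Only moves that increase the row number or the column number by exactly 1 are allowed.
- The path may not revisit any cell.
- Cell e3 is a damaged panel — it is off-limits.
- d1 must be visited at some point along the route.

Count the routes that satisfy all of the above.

A right/down-only route from a1 to f3 makes exactly 2 down-moves and 5 right-moves in some order.
With no other constraints that would be C(7,2) = 21 routes.
Split at d1 and multiply the segment counts (each segment already excludes blocked cells): a1→d1: 1; d1→f3: 3; product = 3.
That gives 3 routes.

3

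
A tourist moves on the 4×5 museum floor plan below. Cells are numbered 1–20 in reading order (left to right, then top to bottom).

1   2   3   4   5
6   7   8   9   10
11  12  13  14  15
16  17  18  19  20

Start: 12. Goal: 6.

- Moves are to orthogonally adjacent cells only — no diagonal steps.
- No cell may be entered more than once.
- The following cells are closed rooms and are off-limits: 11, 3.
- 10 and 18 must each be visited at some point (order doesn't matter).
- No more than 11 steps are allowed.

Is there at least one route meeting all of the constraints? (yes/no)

One route that works: 12 → 17 → 18 → 13 → 14 → 15 → 10 → 9 → 8 → 7 → 6.

yes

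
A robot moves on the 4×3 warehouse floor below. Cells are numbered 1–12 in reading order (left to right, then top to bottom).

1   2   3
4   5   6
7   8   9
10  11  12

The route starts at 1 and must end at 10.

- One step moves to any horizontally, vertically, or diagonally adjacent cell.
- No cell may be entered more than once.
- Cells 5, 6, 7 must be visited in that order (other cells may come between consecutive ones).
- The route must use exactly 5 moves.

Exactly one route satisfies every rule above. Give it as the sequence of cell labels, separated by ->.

1 -> 5 -> 6 -> 8 -> 7 -> 10

The waypoints must appear in the order 5, 6, 7, with no cell reused.
Route from 1: down-right to 5, right to 6, down-left to 8, left to 7, down to 10 — 5 moves in all.
Check: order respected (5 at step 1, 6 at step 2, 7 at step 4); 5 moves as required.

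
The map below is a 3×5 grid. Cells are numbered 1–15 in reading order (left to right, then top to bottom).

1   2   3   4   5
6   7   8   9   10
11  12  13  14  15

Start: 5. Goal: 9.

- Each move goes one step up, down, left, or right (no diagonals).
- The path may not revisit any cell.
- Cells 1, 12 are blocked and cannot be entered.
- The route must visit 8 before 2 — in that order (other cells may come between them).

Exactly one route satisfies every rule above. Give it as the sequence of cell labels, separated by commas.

The waypoints must appear in the order 8, 2, with no cell reused.
Route from 5: 2× down (reaching 15), 2× left (reaching 13), up to 8, left to 7, up to 2, 2× right (reaching 4), down to 9 — 10 moves in all.
Check: order respected (8 at step 5, 2 at step 7).

5, 10, 15, 14, 13, 8, 7, 2, 3, 4, 9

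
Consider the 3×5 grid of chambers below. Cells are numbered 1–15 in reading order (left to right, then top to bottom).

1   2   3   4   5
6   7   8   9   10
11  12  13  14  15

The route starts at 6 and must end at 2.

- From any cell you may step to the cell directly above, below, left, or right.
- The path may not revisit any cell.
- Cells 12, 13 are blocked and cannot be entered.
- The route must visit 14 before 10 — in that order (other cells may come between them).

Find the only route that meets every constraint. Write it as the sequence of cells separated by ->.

6 -> 7 -> 8 -> 9 -> 14 -> 15 -> 10 -> 5 -> 4 -> 3 -> 2

The waypoints must appear in the order 14, 10, with no cell reused.
Route from 6: 3× right (reaching 9), down to 14, right to 15, 2× up (reaching 5), 3× left (reaching 2) — 10 moves in all.
Check: order respected (14 at step 4, 10 at step 6).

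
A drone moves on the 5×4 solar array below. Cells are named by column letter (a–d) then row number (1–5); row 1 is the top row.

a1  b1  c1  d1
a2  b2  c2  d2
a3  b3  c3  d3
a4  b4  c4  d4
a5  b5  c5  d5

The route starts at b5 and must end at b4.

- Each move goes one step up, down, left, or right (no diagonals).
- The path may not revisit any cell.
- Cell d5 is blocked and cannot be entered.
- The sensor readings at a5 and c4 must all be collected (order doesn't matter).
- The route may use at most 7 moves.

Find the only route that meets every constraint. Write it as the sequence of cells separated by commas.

The budget equals the shortest possible length, so every move has to be on a shortest route through the required cells.
Route from b5: left to a5, 2× up (reaching a3), 2× right (reaching c3), down to c4, left to b4 — 7 moves in all.
Check: all required cells visited; 7 ≤ 7 moves.

b5, a5, a4, a3, b3, c3, c4, b4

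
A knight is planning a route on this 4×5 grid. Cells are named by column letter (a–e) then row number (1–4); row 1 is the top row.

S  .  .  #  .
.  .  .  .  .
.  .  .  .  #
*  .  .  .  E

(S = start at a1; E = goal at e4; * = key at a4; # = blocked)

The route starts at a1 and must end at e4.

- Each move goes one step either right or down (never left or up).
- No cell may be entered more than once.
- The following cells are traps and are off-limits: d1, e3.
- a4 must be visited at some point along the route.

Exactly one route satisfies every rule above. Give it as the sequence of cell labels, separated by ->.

Moves only go right or down, so the column and row indices never decrease.
Route from a1: down 3 to a4, right 4 to e4 — 7 moves in all.
Check: all required cells visited.

a1 -> a2 -> a3 -> a4 -> b4 -> c4 -> d4 -> e4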